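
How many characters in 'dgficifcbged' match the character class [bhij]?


Character class [bhij] matches any of: {b, h, i, j}
Scanning string 'dgficifcbged' character by character:
  pos 0: 'd' -> no
  pos 1: 'g' -> no
  pos 2: 'f' -> no
  pos 3: 'i' -> MATCH
  pos 4: 'c' -> no
  pos 5: 'i' -> MATCH
  pos 6: 'f' -> no
  pos 7: 'c' -> no
  pos 8: 'b' -> MATCH
  pos 9: 'g' -> no
  pos 10: 'e' -> no
  pos 11: 'd' -> no
Total matches: 3

3


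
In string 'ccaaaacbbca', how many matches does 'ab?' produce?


Pattern 'ab?' matches 'a' optionally followed by 'b'.
String: 'ccaaaacbbca'
Scanning left to right for 'a' then checking next char:
  Match 1: 'a' (a not followed by b)
  Match 2: 'a' (a not followed by b)
  Match 3: 'a' (a not followed by b)
  Match 4: 'a' (a not followed by b)
  Match 5: 'a' (a not followed by b)
Total matches: 5

5


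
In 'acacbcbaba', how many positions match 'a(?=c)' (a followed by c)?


Lookahead 'a(?=c)' matches 'a' only when followed by 'c'.
String: 'acacbcbaba'
Checking each position where char is 'a':
  pos 0: 'a' -> MATCH (next='c')
  pos 2: 'a' -> MATCH (next='c')
  pos 7: 'a' -> no (next='b')
Matching positions: [0, 2]
Count: 2

2


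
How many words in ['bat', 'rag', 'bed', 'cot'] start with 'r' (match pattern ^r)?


Pattern ^r anchors to start of word. Check which words begin with 'r':
  'bat' -> no
  'rag' -> MATCH (starts with 'r')
  'bed' -> no
  'cot' -> no
Matching words: ['rag']
Count: 1

1


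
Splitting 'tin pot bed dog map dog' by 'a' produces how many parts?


Splitting by 'a' breaks the string at each occurrence of the separator.
Text: 'tin pot bed dog map dog'
Parts after split:
  Part 1: 'tin pot bed dog m'
  Part 2: 'p dog'
Total parts: 2

2


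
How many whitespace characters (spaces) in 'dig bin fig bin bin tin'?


\s matches whitespace characters (spaces, tabs, etc.).
Text: 'dig bin fig bin bin tin'
This text has 6 words separated by spaces.
Number of spaces = number of words - 1 = 6 - 1 = 5

5


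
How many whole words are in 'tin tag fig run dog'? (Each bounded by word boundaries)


Word boundaries (\b) mark the start/end of each word.
Text: 'tin tag fig run dog'
Splitting by whitespace:
  Word 1: 'tin'
  Word 2: 'tag'
  Word 3: 'fig'
  Word 4: 'run'
  Word 5: 'dog'
Total whole words: 5

5


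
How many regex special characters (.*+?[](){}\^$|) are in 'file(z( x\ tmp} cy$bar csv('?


Regex special characters are: . * + ? [ ] ( ) { } \ ^ $ |
Scanning 'file(z( x\ tmp} cy$bar csv(':
  pos 4: '(' -> SPECIAL
  pos 6: '(' -> SPECIAL
  pos 9: '\' -> SPECIAL
  pos 14: '}' -> SPECIAL
  pos 18: '$' -> SPECIAL
  pos 26: '(' -> SPECIAL
Special chars found: ['(', '(', '\\', '}', '$', '(']
Total: 6

6


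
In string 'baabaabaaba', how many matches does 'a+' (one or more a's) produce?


Pattern 'a+' matches one or more consecutive a's.
String: 'baabaabaaba'
Scanning for runs of a:
  Match 1: 'aa' (length 2)
  Match 2: 'aa' (length 2)
  Match 3: 'aa' (length 2)
  Match 4: 'a' (length 1)
Total matches: 4

4


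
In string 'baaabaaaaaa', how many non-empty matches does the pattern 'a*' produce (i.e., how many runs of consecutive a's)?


Pattern 'a*' matches zero or more a's. We want non-empty runs of consecutive a's.
String: 'baaabaaaaaa'
Walking through the string to find runs of a's:
  Run 1: positions 1-3 -> 'aaa'
  Run 2: positions 5-10 -> 'aaaaaa'
Non-empty runs found: ['aaa', 'aaaaaa']
Count: 2

2


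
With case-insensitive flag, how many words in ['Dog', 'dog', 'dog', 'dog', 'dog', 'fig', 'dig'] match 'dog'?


Case-insensitive matching: compare each word's lowercase form to 'dog'.
  'Dog' -> lower='dog' -> MATCH
  'dog' -> lower='dog' -> MATCH
  'dog' -> lower='dog' -> MATCH
  'dog' -> lower='dog' -> MATCH
  'dog' -> lower='dog' -> MATCH
  'fig' -> lower='fig' -> no
  'dig' -> lower='dig' -> no
Matches: ['Dog', 'dog', 'dog', 'dog', 'dog']
Count: 5

5


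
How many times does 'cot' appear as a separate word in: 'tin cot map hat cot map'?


Scanning each word for exact match 'cot':
  Word 1: 'tin' -> no
  Word 2: 'cot' -> MATCH
  Word 3: 'map' -> no
  Word 4: 'hat' -> no
  Word 5: 'cot' -> MATCH
  Word 6: 'map' -> no
Total matches: 2

2


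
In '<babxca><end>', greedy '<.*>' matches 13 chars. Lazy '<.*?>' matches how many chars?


Greedy '<.*>' tries to match as MUCH as possible.
Lazy '<.*?>' tries to match as LITTLE as possible.

String: '<babxca><end>'
Greedy '<.*>' starts at first '<' and extends to the LAST '>': '<babxca><end>' (13 chars)
Lazy '<.*?>' starts at first '<' and stops at the FIRST '>': '<babxca>' (8 chars)

8


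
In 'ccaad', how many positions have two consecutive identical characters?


Looking for consecutive identical characters in 'ccaad':
  pos 0-1: 'c' vs 'c' -> MATCH ('cc')
  pos 1-2: 'c' vs 'a' -> different
  pos 2-3: 'a' vs 'a' -> MATCH ('aa')
  pos 3-4: 'a' vs 'd' -> different
Consecutive identical pairs: ['cc', 'aa']
Count: 2

2


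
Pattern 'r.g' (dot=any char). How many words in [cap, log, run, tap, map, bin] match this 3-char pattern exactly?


Pattern 'r.g' means: starts with 'r', any single char, ends with 'g'.
Checking each word (must be exactly 3 chars):
  'cap' (len=3): no
  'log' (len=3): no
  'run' (len=3): no
  'tap' (len=3): no
  'map' (len=3): no
  'bin' (len=3): no
Matching words: []
Total: 0

0


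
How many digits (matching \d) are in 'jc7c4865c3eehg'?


\d matches any digit 0-9.
Scanning 'jc7c4865c3eehg':
  pos 2: '7' -> DIGIT
  pos 4: '4' -> DIGIT
  pos 5: '8' -> DIGIT
  pos 6: '6' -> DIGIT
  pos 7: '5' -> DIGIT
  pos 9: '3' -> DIGIT
Digits found: ['7', '4', '8', '6', '5', '3']
Total: 6

6


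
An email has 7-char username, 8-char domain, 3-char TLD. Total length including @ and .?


An email address has format: username@domain.tld
Username length: 7
'@' character: 1
Domain length: 8
'.' character: 1
TLD length: 3
Total = 7 + 1 + 8 + 1 + 3 = 20

20


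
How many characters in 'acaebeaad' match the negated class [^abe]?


Negated class [^abe] matches any char NOT in {a, b, e}
Scanning 'acaebeaad':
  pos 0: 'a' -> no (excluded)
  pos 1: 'c' -> MATCH
  pos 2: 'a' -> no (excluded)
  pos 3: 'e' -> no (excluded)
  pos 4: 'b' -> no (excluded)
  pos 5: 'e' -> no (excluded)
  pos 6: 'a' -> no (excluded)
  pos 7: 'a' -> no (excluded)
  pos 8: 'd' -> MATCH
Total matches: 2

2


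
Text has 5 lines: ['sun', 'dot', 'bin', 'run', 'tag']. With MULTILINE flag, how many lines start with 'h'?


With MULTILINE flag, ^ matches the start of each line.
Lines: ['sun', 'dot', 'bin', 'run', 'tag']
Checking which lines start with 'h':
  Line 1: 'sun' -> no
  Line 2: 'dot' -> no
  Line 3: 'bin' -> no
  Line 4: 'run' -> no
  Line 5: 'tag' -> no
Matching lines: []
Count: 0

0


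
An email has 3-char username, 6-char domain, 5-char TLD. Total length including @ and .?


An email address has format: username@domain.tld
Username length: 3
'@' character: 1
Domain length: 6
'.' character: 1
TLD length: 5
Total = 3 + 1 + 6 + 1 + 5 = 16

16


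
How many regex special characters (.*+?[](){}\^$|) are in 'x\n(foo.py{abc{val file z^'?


Regex special characters are: . * + ? [ ] ( ) { } \ ^ $ |
Scanning 'x\n(foo.py{abc{val file z^':
  pos 1: '\' -> SPECIAL
  pos 3: '(' -> SPECIAL
  pos 7: '.' -> SPECIAL
  pos 10: '{' -> SPECIAL
  pos 14: '{' -> SPECIAL
  pos 25: '^' -> SPECIAL
Special chars found: ['\\', '(', '.', '{', '{', '^']
Total: 6

6


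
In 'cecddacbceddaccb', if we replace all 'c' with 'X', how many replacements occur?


re.sub('c', 'X', text) replaces every occurrence of 'c' with 'X'.
Text: 'cecddacbceddaccb'
Scanning for 'c':
  pos 0: 'c' -> replacement #1
  pos 2: 'c' -> replacement #2
  pos 6: 'c' -> replacement #3
  pos 8: 'c' -> replacement #4
  pos 13: 'c' -> replacement #5
  pos 14: 'c' -> replacement #6
Total replacements: 6

6


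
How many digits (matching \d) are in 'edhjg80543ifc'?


\d matches any digit 0-9.
Scanning 'edhjg80543ifc':
  pos 5: '8' -> DIGIT
  pos 6: '0' -> DIGIT
  pos 7: '5' -> DIGIT
  pos 8: '4' -> DIGIT
  pos 9: '3' -> DIGIT
Digits found: ['8', '0', '5', '4', '3']
Total: 5

5


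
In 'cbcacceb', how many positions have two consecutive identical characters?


Looking for consecutive identical characters in 'cbcacceb':
  pos 0-1: 'c' vs 'b' -> different
  pos 1-2: 'b' vs 'c' -> different
  pos 2-3: 'c' vs 'a' -> different
  pos 3-4: 'a' vs 'c' -> different
  pos 4-5: 'c' vs 'c' -> MATCH ('cc')
  pos 5-6: 'c' vs 'e' -> different
  pos 6-7: 'e' vs 'b' -> different
Consecutive identical pairs: ['cc']
Count: 1

1


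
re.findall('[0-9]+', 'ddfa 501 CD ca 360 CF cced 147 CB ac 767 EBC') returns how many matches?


Pattern '[0-9]+' finds one or more digits.
Text: 'ddfa 501 CD ca 360 CF cced 147 CB ac 767 EBC'
Scanning for matches:
  Match 1: '501'
  Match 2: '360'
  Match 3: '147'
  Match 4: '767'
Total matches: 4

4


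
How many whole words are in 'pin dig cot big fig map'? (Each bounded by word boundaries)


Word boundaries (\b) mark the start/end of each word.
Text: 'pin dig cot big fig map'
Splitting by whitespace:
  Word 1: 'pin'
  Word 2: 'dig'
  Word 3: 'cot'
  Word 4: 'big'
  Word 5: 'fig'
  Word 6: 'map'
Total whole words: 6

6


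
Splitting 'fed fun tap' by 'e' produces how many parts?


Splitting by 'e' breaks the string at each occurrence of the separator.
Text: 'fed fun tap'
Parts after split:
  Part 1: 'f'
  Part 2: 'd fun tap'
Total parts: 2

2


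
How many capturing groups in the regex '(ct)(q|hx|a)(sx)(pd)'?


To count capturing groups, count each '(' that starts a group.
Pattern: '(ct)(q|hx|a)(sx)(pd)'
Walking through the pattern:
  Position 0: '(' -> group #1
  Position 4: '(' -> group #2
  Position 12: '(' -> group #3
  Position 16: '(' -> group #4
Total capturing groups: 4

4


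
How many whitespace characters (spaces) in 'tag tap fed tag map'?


\s matches whitespace characters (spaces, tabs, etc.).
Text: 'tag tap fed tag map'
This text has 5 words separated by spaces.
Number of spaces = number of words - 1 = 5 - 1 = 4

4


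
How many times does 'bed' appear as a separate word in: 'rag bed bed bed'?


Scanning each word for exact match 'bed':
  Word 1: 'rag' -> no
  Word 2: 'bed' -> MATCH
  Word 3: 'bed' -> MATCH
  Word 4: 'bed' -> MATCH
Total matches: 3

3


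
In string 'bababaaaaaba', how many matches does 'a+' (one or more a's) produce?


Pattern 'a+' matches one or more consecutive a's.
String: 'bababaaaaaba'
Scanning for runs of a:
  Match 1: 'a' (length 1)
  Match 2: 'a' (length 1)
  Match 3: 'aaaaa' (length 5)
  Match 4: 'a' (length 1)
Total matches: 4

4


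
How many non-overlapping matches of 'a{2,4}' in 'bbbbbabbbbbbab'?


Pattern 'a{2,4}' matches between 2 and 4 consecutive a's (greedy).
String: 'bbbbbabbbbbbab'
Finding runs of a's and applying greedy matching:
  Run at pos 5: 'a' (length 1)
  Run at pos 12: 'a' (length 1)
Matches: []
Count: 0

0


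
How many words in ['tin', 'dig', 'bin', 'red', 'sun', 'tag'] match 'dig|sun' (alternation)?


Alternation 'dig|sun' matches either 'dig' or 'sun'.
Checking each word:
  'tin' -> no
  'dig' -> MATCH
  'bin' -> no
  'red' -> no
  'sun' -> MATCH
  'tag' -> no
Matches: ['dig', 'sun']
Count: 2

2


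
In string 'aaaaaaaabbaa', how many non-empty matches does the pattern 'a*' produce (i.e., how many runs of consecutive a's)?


Pattern 'a*' matches zero or more a's. We want non-empty runs of consecutive a's.
String: 'aaaaaaaabbaa'
Walking through the string to find runs of a's:
  Run 1: positions 0-7 -> 'aaaaaaaa'
  Run 2: positions 10-11 -> 'aa'
Non-empty runs found: ['aaaaaaaa', 'aa']
Count: 2

2


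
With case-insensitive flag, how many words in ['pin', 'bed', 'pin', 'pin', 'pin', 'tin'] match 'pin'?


Case-insensitive matching: compare each word's lowercase form to 'pin'.
  'pin' -> lower='pin' -> MATCH
  'bed' -> lower='bed' -> no
  'pin' -> lower='pin' -> MATCH
  'pin' -> lower='pin' -> MATCH
  'pin' -> lower='pin' -> MATCH
  'tin' -> lower='tin' -> no
Matches: ['pin', 'pin', 'pin', 'pin']
Count: 4

4


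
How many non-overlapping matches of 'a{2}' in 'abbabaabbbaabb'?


Pattern 'a{2}' matches exactly 2 consecutive a's (greedy, non-overlapping).
String: 'abbabaabbbaabb'
Scanning for runs of a's:
  Run at pos 0: 'a' (length 1) -> 0 match(es)
  Run at pos 3: 'a' (length 1) -> 0 match(es)
  Run at pos 5: 'aa' (length 2) -> 1 match(es)
  Run at pos 10: 'aa' (length 2) -> 1 match(es)
Matches found: ['aa', 'aa']
Total: 2

2


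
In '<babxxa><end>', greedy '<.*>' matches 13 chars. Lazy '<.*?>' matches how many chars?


Greedy '<.*>' tries to match as MUCH as possible.
Lazy '<.*?>' tries to match as LITTLE as possible.

String: '<babxxa><end>'
Greedy '<.*>' starts at first '<' and extends to the LAST '>': '<babxxa><end>' (13 chars)
Lazy '<.*?>' starts at first '<' and stops at the FIRST '>': '<babxxa>' (8 chars)

8


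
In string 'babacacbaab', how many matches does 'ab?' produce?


Pattern 'ab?' matches 'a' optionally followed by 'b'.
String: 'babacacbaab'
Scanning left to right for 'a' then checking next char:
  Match 1: 'ab' (a followed by b)
  Match 2: 'a' (a not followed by b)
  Match 3: 'a' (a not followed by b)
  Match 4: 'a' (a not followed by b)
  Match 5: 'ab' (a followed by b)
Total matches: 5

5


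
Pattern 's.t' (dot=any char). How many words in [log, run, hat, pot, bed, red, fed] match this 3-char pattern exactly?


Pattern 's.t' means: starts with 's', any single char, ends with 't'.
Checking each word (must be exactly 3 chars):
  'log' (len=3): no
  'run' (len=3): no
  'hat' (len=3): no
  'pot' (len=3): no
  'bed' (len=3): no
  'red' (len=3): no
  'fed' (len=3): no
Matching words: []
Total: 0

0


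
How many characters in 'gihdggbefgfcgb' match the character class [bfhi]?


Character class [bfhi] matches any of: {b, f, h, i}
Scanning string 'gihdggbefgfcgb' character by character:
  pos 0: 'g' -> no
  pos 1: 'i' -> MATCH
  pos 2: 'h' -> MATCH
  pos 3: 'd' -> no
  pos 4: 'g' -> no
  pos 5: 'g' -> no
  pos 6: 'b' -> MATCH
  pos 7: 'e' -> no
  pos 8: 'f' -> MATCH
  pos 9: 'g' -> no
  pos 10: 'f' -> MATCH
  pos 11: 'c' -> no
  pos 12: 'g' -> no
  pos 13: 'b' -> MATCH
Total matches: 6

6


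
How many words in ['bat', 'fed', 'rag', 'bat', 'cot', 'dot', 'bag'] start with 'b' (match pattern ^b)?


Pattern ^b anchors to start of word. Check which words begin with 'b':
  'bat' -> MATCH (starts with 'b')
  'fed' -> no
  'rag' -> no
  'bat' -> MATCH (starts with 'b')
  'cot' -> no
  'dot' -> no
  'bag' -> MATCH (starts with 'b')
Matching words: ['bat', 'bat', 'bag']
Count: 3

3


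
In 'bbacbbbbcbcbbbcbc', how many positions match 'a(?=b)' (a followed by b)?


Lookahead 'a(?=b)' matches 'a' only when followed by 'b'.
String: 'bbacbbbbcbcbbbcbc'
Checking each position where char is 'a':
  pos 2: 'a' -> no (next='c')
Matching positions: []
Count: 0

0


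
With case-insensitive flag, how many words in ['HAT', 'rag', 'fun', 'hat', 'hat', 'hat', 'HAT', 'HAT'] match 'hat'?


Case-insensitive matching: compare each word's lowercase form to 'hat'.
  'HAT' -> lower='hat' -> MATCH
  'rag' -> lower='rag' -> no
  'fun' -> lower='fun' -> no
  'hat' -> lower='hat' -> MATCH
  'hat' -> lower='hat' -> MATCH
  'hat' -> lower='hat' -> MATCH
  'HAT' -> lower='hat' -> MATCH
  'HAT' -> lower='hat' -> MATCH
Matches: ['HAT', 'hat', 'hat', 'hat', 'HAT', 'HAT']
Count: 6

6


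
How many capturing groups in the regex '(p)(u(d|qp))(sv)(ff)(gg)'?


To count capturing groups, count each '(' that starts a group.
Pattern: '(p)(u(d|qp))(sv)(ff)(gg)'
Walking through the pattern:
  Position 0: '(' -> group #1
  Position 3: '(' -> group #2
  Position 5: '(' -> group #3
  Position 12: '(' -> group #4
  Position 16: '(' -> group #5
  Position 20: '(' -> group #6
Total capturing groups: 6

6


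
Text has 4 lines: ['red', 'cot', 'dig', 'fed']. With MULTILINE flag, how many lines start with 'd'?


With MULTILINE flag, ^ matches the start of each line.
Lines: ['red', 'cot', 'dig', 'fed']
Checking which lines start with 'd':
  Line 1: 'red' -> no
  Line 2: 'cot' -> no
  Line 3: 'dig' -> MATCH
  Line 4: 'fed' -> no
Matching lines: ['dig']
Count: 1

1


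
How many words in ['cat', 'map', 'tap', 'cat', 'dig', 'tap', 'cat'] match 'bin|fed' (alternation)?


Alternation 'bin|fed' matches either 'bin' or 'fed'.
Checking each word:
  'cat' -> no
  'map' -> no
  'tap' -> no
  'cat' -> no
  'dig' -> no
  'tap' -> no
  'cat' -> no
Matches: []
Count: 0

0


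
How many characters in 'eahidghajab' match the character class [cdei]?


Character class [cdei] matches any of: {c, d, e, i}
Scanning string 'eahidghajab' character by character:
  pos 0: 'e' -> MATCH
  pos 1: 'a' -> no
  pos 2: 'h' -> no
  pos 3: 'i' -> MATCH
  pos 4: 'd' -> MATCH
  pos 5: 'g' -> no
  pos 6: 'h' -> no
  pos 7: 'a' -> no
  pos 8: 'j' -> no
  pos 9: 'a' -> no
  pos 10: 'b' -> no
Total matches: 3

3


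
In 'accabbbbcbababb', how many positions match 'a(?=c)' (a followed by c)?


Lookahead 'a(?=c)' matches 'a' only when followed by 'c'.
String: 'accabbbbcbababb'
Checking each position where char is 'a':
  pos 0: 'a' -> MATCH (next='c')
  pos 3: 'a' -> no (next='b')
  pos 10: 'a' -> no (next='b')
  pos 12: 'a' -> no (next='b')
Matching positions: [0]
Count: 1

1


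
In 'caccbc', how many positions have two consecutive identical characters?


Looking for consecutive identical characters in 'caccbc':
  pos 0-1: 'c' vs 'a' -> different
  pos 1-2: 'a' vs 'c' -> different
  pos 2-3: 'c' vs 'c' -> MATCH ('cc')
  pos 3-4: 'c' vs 'b' -> different
  pos 4-5: 'b' vs 'c' -> different
Consecutive identical pairs: ['cc']
Count: 1

1


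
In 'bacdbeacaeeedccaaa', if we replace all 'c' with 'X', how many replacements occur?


re.sub('c', 'X', text) replaces every occurrence of 'c' with 'X'.
Text: 'bacdbeacaeeedccaaa'
Scanning for 'c':
  pos 2: 'c' -> replacement #1
  pos 7: 'c' -> replacement #2
  pos 13: 'c' -> replacement #3
  pos 14: 'c' -> replacement #4
Total replacements: 4

4


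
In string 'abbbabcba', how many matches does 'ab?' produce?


Pattern 'ab?' matches 'a' optionally followed by 'b'.
String: 'abbbabcba'
Scanning left to right for 'a' then checking next char:
  Match 1: 'ab' (a followed by b)
  Match 2: 'ab' (a followed by b)
  Match 3: 'a' (a not followed by b)
Total matches: 3

3


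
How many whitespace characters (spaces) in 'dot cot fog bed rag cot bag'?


\s matches whitespace characters (spaces, tabs, etc.).
Text: 'dot cot fog bed rag cot bag'
This text has 7 words separated by spaces.
Number of spaces = number of words - 1 = 7 - 1 = 6

6


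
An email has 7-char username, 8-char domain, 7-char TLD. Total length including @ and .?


An email address has format: username@domain.tld
Username length: 7
'@' character: 1
Domain length: 8
'.' character: 1
TLD length: 7
Total = 7 + 1 + 8 + 1 + 7 = 24

24


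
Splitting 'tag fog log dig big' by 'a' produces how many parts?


Splitting by 'a' breaks the string at each occurrence of the separator.
Text: 'tag fog log dig big'
Parts after split:
  Part 1: 't'
  Part 2: 'g fog log dig big'
Total parts: 2

2


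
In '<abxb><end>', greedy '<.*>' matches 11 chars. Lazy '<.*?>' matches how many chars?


Greedy '<.*>' tries to match as MUCH as possible.
Lazy '<.*?>' tries to match as LITTLE as possible.

String: '<abxb><end>'
Greedy '<.*>' starts at first '<' and extends to the LAST '>': '<abxb><end>' (11 chars)
Lazy '<.*?>' starts at first '<' and stops at the FIRST '>': '<abxb>' (6 chars)

6


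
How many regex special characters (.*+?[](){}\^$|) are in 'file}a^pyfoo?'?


Regex special characters are: . * + ? [ ] ( ) { } \ ^ $ |
Scanning 'file}a^pyfoo?':
  pos 4: '}' -> SPECIAL
  pos 6: '^' -> SPECIAL
  pos 12: '?' -> SPECIAL
Special chars found: ['}', '^', '?']
Total: 3

3


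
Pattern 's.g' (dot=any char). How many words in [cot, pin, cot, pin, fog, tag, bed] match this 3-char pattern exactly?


Pattern 's.g' means: starts with 's', any single char, ends with 'g'.
Checking each word (must be exactly 3 chars):
  'cot' (len=3): no
  'pin' (len=3): no
  'cot' (len=3): no
  'pin' (len=3): no
  'fog' (len=3): no
  'tag' (len=3): no
  'bed' (len=3): no
Matching words: []
Total: 0

0


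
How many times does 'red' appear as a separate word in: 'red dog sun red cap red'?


Scanning each word for exact match 'red':
  Word 1: 'red' -> MATCH
  Word 2: 'dog' -> no
  Word 3: 'sun' -> no
  Word 4: 'red' -> MATCH
  Word 5: 'cap' -> no
  Word 6: 'red' -> MATCH
Total matches: 3

3


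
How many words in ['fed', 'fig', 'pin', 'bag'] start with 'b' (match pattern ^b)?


Pattern ^b anchors to start of word. Check which words begin with 'b':
  'fed' -> no
  'fig' -> no
  'pin' -> no
  'bag' -> MATCH (starts with 'b')
Matching words: ['bag']
Count: 1

1


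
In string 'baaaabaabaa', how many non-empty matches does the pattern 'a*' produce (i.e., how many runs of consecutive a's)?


Pattern 'a*' matches zero or more a's. We want non-empty runs of consecutive a's.
String: 'baaaabaabaa'
Walking through the string to find runs of a's:
  Run 1: positions 1-4 -> 'aaaa'
  Run 2: positions 6-7 -> 'aa'
  Run 3: positions 9-10 -> 'aa'
Non-empty runs found: ['aaaa', 'aa', 'aa']
Count: 3

3


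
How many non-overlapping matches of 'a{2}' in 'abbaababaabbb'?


Pattern 'a{2}' matches exactly 2 consecutive a's (greedy, non-overlapping).
String: 'abbaababaabbb'
Scanning for runs of a's:
  Run at pos 0: 'a' (length 1) -> 0 match(es)
  Run at pos 3: 'aa' (length 2) -> 1 match(es)
  Run at pos 6: 'a' (length 1) -> 0 match(es)
  Run at pos 8: 'aa' (length 2) -> 1 match(es)
Matches found: ['aa', 'aa']
Total: 2

2


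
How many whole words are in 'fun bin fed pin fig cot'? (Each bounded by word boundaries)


Word boundaries (\b) mark the start/end of each word.
Text: 'fun bin fed pin fig cot'
Splitting by whitespace:
  Word 1: 'fun'
  Word 2: 'bin'
  Word 3: 'fed'
  Word 4: 'pin'
  Word 5: 'fig'
  Word 6: 'cot'
Total whole words: 6

6


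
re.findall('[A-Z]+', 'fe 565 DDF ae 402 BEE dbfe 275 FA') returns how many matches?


Pattern '[A-Z]+' finds one or more uppercase letters.
Text: 'fe 565 DDF ae 402 BEE dbfe 275 FA'
Scanning for matches:
  Match 1: 'DDF'
  Match 2: 'BEE'
  Match 3: 'FA'
Total matches: 3

3


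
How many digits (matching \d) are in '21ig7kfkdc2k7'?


\d matches any digit 0-9.
Scanning '21ig7kfkdc2k7':
  pos 0: '2' -> DIGIT
  pos 1: '1' -> DIGIT
  pos 4: '7' -> DIGIT
  pos 10: '2' -> DIGIT
  pos 12: '7' -> DIGIT
Digits found: ['2', '1', '7', '2', '7']
Total: 5

5


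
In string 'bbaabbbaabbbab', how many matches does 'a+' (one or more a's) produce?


Pattern 'a+' matches one or more consecutive a's.
String: 'bbaabbbaabbbab'
Scanning for runs of a:
  Match 1: 'aa' (length 2)
  Match 2: 'aa' (length 2)
  Match 3: 'a' (length 1)
Total matches: 3

3


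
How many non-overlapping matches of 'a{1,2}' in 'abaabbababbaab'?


Pattern 'a{1,2}' matches between 1 and 2 consecutive a's (greedy).
String: 'abaabbababbaab'
Finding runs of a's and applying greedy matching:
  Run at pos 0: 'a' (length 1)
  Run at pos 2: 'aa' (length 2)
  Run at pos 6: 'a' (length 1)
  Run at pos 8: 'a' (length 1)
  Run at pos 11: 'aa' (length 2)
Matches: ['a', 'aa', 'a', 'a', 'aa']
Count: 5

5


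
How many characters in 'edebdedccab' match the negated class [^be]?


Negated class [^be] matches any char NOT in {b, e}
Scanning 'edebdedccab':
  pos 0: 'e' -> no (excluded)
  pos 1: 'd' -> MATCH
  pos 2: 'e' -> no (excluded)
  pos 3: 'b' -> no (excluded)
  pos 4: 'd' -> MATCH
  pos 5: 'e' -> no (excluded)
  pos 6: 'd' -> MATCH
  pos 7: 'c' -> MATCH
  pos 8: 'c' -> MATCH
  pos 9: 'a' -> MATCH
  pos 10: 'b' -> no (excluded)
Total matches: 6

6


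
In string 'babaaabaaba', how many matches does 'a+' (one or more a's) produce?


Pattern 'a+' matches one or more consecutive a's.
String: 'babaaabaaba'
Scanning for runs of a:
  Match 1: 'a' (length 1)
  Match 2: 'aaa' (length 3)
  Match 3: 'aa' (length 2)
  Match 4: 'a' (length 1)
Total matches: 4

4


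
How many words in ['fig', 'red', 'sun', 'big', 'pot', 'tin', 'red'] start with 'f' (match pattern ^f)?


Pattern ^f anchors to start of word. Check which words begin with 'f':
  'fig' -> MATCH (starts with 'f')
  'red' -> no
  'sun' -> no
  'big' -> no
  'pot' -> no
  'tin' -> no
  'red' -> no
Matching words: ['fig']
Count: 1

1


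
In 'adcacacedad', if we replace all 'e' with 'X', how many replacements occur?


re.sub('e', 'X', text) replaces every occurrence of 'e' with 'X'.
Text: 'adcacacedad'
Scanning for 'e':
  pos 7: 'e' -> replacement #1
Total replacements: 1

1


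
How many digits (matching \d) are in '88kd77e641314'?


\d matches any digit 0-9.
Scanning '88kd77e641314':
  pos 0: '8' -> DIGIT
  pos 1: '8' -> DIGIT
  pos 4: '7' -> DIGIT
  pos 5: '7' -> DIGIT
  pos 7: '6' -> DIGIT
  pos 8: '4' -> DIGIT
  pos 9: '1' -> DIGIT
  pos 10: '3' -> DIGIT
  pos 11: '1' -> DIGIT
  pos 12: '4' -> DIGIT
Digits found: ['8', '8', '7', '7', '6', '4', '1', '3', '1', '4']
Total: 10

10


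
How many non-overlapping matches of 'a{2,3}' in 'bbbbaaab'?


Pattern 'a{2,3}' matches between 2 and 3 consecutive a's (greedy).
String: 'bbbbaaab'
Finding runs of a's and applying greedy matching:
  Run at pos 4: 'aaa' (length 3)
Matches: ['aaa']
Count: 1

1


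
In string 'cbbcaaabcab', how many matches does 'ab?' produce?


Pattern 'ab?' matches 'a' optionally followed by 'b'.
String: 'cbbcaaabcab'
Scanning left to right for 'a' then checking next char:
  Match 1: 'a' (a not followed by b)
  Match 2: 'a' (a not followed by b)
  Match 3: 'ab' (a followed by b)
  Match 4: 'ab' (a followed by b)
Total matches: 4

4


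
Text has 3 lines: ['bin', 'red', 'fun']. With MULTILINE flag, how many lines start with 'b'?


With MULTILINE flag, ^ matches the start of each line.
Lines: ['bin', 'red', 'fun']
Checking which lines start with 'b':
  Line 1: 'bin' -> MATCH
  Line 2: 'red' -> no
  Line 3: 'fun' -> no
Matching lines: ['bin']
Count: 1

1


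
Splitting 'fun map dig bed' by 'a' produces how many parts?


Splitting by 'a' breaks the string at each occurrence of the separator.
Text: 'fun map dig bed'
Parts after split:
  Part 1: 'fun m'
  Part 2: 'p dig bed'
Total parts: 2

2


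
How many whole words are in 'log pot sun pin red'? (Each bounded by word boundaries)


Word boundaries (\b) mark the start/end of each word.
Text: 'log pot sun pin red'
Splitting by whitespace:
  Word 1: 'log'
  Word 2: 'pot'
  Word 3: 'sun'
  Word 4: 'pin'
  Word 5: 'red'
Total whole words: 5

5


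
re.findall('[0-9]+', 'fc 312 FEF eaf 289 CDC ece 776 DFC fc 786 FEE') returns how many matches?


Pattern '[0-9]+' finds one or more digits.
Text: 'fc 312 FEF eaf 289 CDC ece 776 DFC fc 786 FEE'
Scanning for matches:
  Match 1: '312'
  Match 2: '289'
  Match 3: '776'
  Match 4: '786'
Total matches: 4

4


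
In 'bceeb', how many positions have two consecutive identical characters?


Looking for consecutive identical characters in 'bceeb':
  pos 0-1: 'b' vs 'c' -> different
  pos 1-2: 'c' vs 'e' -> different
  pos 2-3: 'e' vs 'e' -> MATCH ('ee')
  pos 3-4: 'e' vs 'b' -> different
Consecutive identical pairs: ['ee']
Count: 1

1


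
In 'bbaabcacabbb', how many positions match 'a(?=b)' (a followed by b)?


Lookahead 'a(?=b)' matches 'a' only when followed by 'b'.
String: 'bbaabcacabbb'
Checking each position where char is 'a':
  pos 2: 'a' -> no (next='a')
  pos 3: 'a' -> MATCH (next='b')
  pos 6: 'a' -> no (next='c')
  pos 8: 'a' -> MATCH (next='b')
Matching positions: [3, 8]
Count: 2

2


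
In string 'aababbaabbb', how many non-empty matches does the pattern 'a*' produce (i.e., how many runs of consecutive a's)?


Pattern 'a*' matches zero or more a's. We want non-empty runs of consecutive a's.
String: 'aababbaabbb'
Walking through the string to find runs of a's:
  Run 1: positions 0-1 -> 'aa'
  Run 2: positions 3-3 -> 'a'
  Run 3: positions 6-7 -> 'aa'
Non-empty runs found: ['aa', 'a', 'aa']
Count: 3

3


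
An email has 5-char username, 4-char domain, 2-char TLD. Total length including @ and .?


An email address has format: username@domain.tld
Username length: 5
'@' character: 1
Domain length: 4
'.' character: 1
TLD length: 2
Total = 5 + 1 + 4 + 1 + 2 = 13

13


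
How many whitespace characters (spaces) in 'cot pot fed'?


\s matches whitespace characters (spaces, tabs, etc.).
Text: 'cot pot fed'
This text has 3 words separated by spaces.
Number of spaces = number of words - 1 = 3 - 1 = 2

2


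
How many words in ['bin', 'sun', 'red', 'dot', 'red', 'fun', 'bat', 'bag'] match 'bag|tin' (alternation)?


Alternation 'bag|tin' matches either 'bag' or 'tin'.
Checking each word:
  'bin' -> no
  'sun' -> no
  'red' -> no
  'dot' -> no
  'red' -> no
  'fun' -> no
  'bat' -> no
  'bag' -> MATCH
Matches: ['bag']
Count: 1

1


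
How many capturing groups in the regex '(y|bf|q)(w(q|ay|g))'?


To count capturing groups, count each '(' that starts a group.
Pattern: '(y|bf|q)(w(q|ay|g))'
Walking through the pattern:
  Position 0: '(' -> group #1
  Position 8: '(' -> group #2
  Position 10: '(' -> group #3
Total capturing groups: 3

3


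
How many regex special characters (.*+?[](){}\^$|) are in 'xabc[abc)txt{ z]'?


Regex special characters are: . * + ? [ ] ( ) { } \ ^ $ |
Scanning 'xabc[abc)txt{ z]':
  pos 4: '[' -> SPECIAL
  pos 8: ')' -> SPECIAL
  pos 12: '{' -> SPECIAL
  pos 15: ']' -> SPECIAL
Special chars found: ['[', ')', '{', ']']
Total: 4

4


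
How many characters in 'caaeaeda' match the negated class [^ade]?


Negated class [^ade] matches any char NOT in {a, d, e}
Scanning 'caaeaeda':
  pos 0: 'c' -> MATCH
  pos 1: 'a' -> no (excluded)
  pos 2: 'a' -> no (excluded)
  pos 3: 'e' -> no (excluded)
  pos 4: 'a' -> no (excluded)
  pos 5: 'e' -> no (excluded)
  pos 6: 'd' -> no (excluded)
  pos 7: 'a' -> no (excluded)
Total matches: 1

1


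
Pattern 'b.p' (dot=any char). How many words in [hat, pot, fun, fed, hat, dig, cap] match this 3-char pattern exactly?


Pattern 'b.p' means: starts with 'b', any single char, ends with 'p'.
Checking each word (must be exactly 3 chars):
  'hat' (len=3): no
  'pot' (len=3): no
  'fun' (len=3): no
  'fed' (len=3): no
  'hat' (len=3): no
  'dig' (len=3): no
  'cap' (len=3): no
Matching words: []
Total: 0

0


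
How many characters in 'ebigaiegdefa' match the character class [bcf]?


Character class [bcf] matches any of: {b, c, f}
Scanning string 'ebigaiegdefa' character by character:
  pos 0: 'e' -> no
  pos 1: 'b' -> MATCH
  pos 2: 'i' -> no
  pos 3: 'g' -> no
  pos 4: 'a' -> no
  pos 5: 'i' -> no
  pos 6: 'e' -> no
  pos 7: 'g' -> no
  pos 8: 'd' -> no
  pos 9: 'e' -> no
  pos 10: 'f' -> MATCH
  pos 11: 'a' -> no
Total matches: 2

2


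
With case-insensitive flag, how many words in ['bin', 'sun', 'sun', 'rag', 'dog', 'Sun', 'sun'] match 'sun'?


Case-insensitive matching: compare each word's lowercase form to 'sun'.
  'bin' -> lower='bin' -> no
  'sun' -> lower='sun' -> MATCH
  'sun' -> lower='sun' -> MATCH
  'rag' -> lower='rag' -> no
  'dog' -> lower='dog' -> no
  'Sun' -> lower='sun' -> MATCH
  'sun' -> lower='sun' -> MATCH
Matches: ['sun', 'sun', 'Sun', 'sun']
Count: 4

4


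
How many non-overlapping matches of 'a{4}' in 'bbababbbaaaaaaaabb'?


Pattern 'a{4}' matches exactly 4 consecutive a's (greedy, non-overlapping).
String: 'bbababbbaaaaaaaabb'
Scanning for runs of a's:
  Run at pos 2: 'a' (length 1) -> 0 match(es)
  Run at pos 4: 'a' (length 1) -> 0 match(es)
  Run at pos 8: 'aaaaaaaa' (length 8) -> 2 match(es)
Matches found: ['aaaa', 'aaaa']
Total: 2

2


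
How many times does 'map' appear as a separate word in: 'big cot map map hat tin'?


Scanning each word for exact match 'map':
  Word 1: 'big' -> no
  Word 2: 'cot' -> no
  Word 3: 'map' -> MATCH
  Word 4: 'map' -> MATCH
  Word 5: 'hat' -> no
  Word 6: 'tin' -> no
Total matches: 2

2


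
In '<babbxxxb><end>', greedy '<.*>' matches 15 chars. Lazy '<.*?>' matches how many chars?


Greedy '<.*>' tries to match as MUCH as possible.
Lazy '<.*?>' tries to match as LITTLE as possible.

String: '<babbxxxb><end>'
Greedy '<.*>' starts at first '<' and extends to the LAST '>': '<babbxxxb><end>' (15 chars)
Lazy '<.*?>' starts at first '<' and stops at the FIRST '>': '<babbxxxb>' (10 chars)

10


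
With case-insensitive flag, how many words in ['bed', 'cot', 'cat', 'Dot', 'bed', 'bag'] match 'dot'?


Case-insensitive matching: compare each word's lowercase form to 'dot'.
  'bed' -> lower='bed' -> no
  'cot' -> lower='cot' -> no
  'cat' -> lower='cat' -> no
  'Dot' -> lower='dot' -> MATCH
  'bed' -> lower='bed' -> no
  'bag' -> lower='bag' -> no
Matches: ['Dot']
Count: 1

1


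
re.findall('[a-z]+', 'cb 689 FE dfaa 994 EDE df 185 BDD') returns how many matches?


Pattern '[a-z]+' finds one or more lowercase letters.
Text: 'cb 689 FE dfaa 994 EDE df 185 BDD'
Scanning for matches:
  Match 1: 'cb'
  Match 2: 'dfaa'
  Match 3: 'df'
Total matches: 3

3


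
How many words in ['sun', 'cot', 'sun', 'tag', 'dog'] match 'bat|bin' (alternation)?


Alternation 'bat|bin' matches either 'bat' or 'bin'.
Checking each word:
  'sun' -> no
  'cot' -> no
  'sun' -> no
  'tag' -> no
  'dog' -> no
Matches: []
Count: 0

0


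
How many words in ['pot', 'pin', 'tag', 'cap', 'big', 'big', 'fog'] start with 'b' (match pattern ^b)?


Pattern ^b anchors to start of word. Check which words begin with 'b':
  'pot' -> no
  'pin' -> no
  'tag' -> no
  'cap' -> no
  'big' -> MATCH (starts with 'b')
  'big' -> MATCH (starts with 'b')
  'fog' -> no
Matching words: ['big', 'big']
Count: 2

2


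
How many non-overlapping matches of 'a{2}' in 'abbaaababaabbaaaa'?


Pattern 'a{2}' matches exactly 2 consecutive a's (greedy, non-overlapping).
String: 'abbaaababaabbaaaa'
Scanning for runs of a's:
  Run at pos 0: 'a' (length 1) -> 0 match(es)
  Run at pos 3: 'aaa' (length 3) -> 1 match(es)
  Run at pos 7: 'a' (length 1) -> 0 match(es)
  Run at pos 9: 'aa' (length 2) -> 1 match(es)
  Run at pos 13: 'aaaa' (length 4) -> 2 match(es)
Matches found: ['aa', 'aa', 'aa', 'aa']
Total: 4

4


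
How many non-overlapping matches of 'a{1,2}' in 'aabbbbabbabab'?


Pattern 'a{1,2}' matches between 1 and 2 consecutive a's (greedy).
String: 'aabbbbabbabab'
Finding runs of a's and applying greedy matching:
  Run at pos 0: 'aa' (length 2)
  Run at pos 6: 'a' (length 1)
  Run at pos 9: 'a' (length 1)
  Run at pos 11: 'a' (length 1)
Matches: ['aa', 'a', 'a', 'a']
Count: 4

4


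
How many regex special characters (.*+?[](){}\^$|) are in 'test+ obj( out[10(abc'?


Regex special characters are: . * + ? [ ] ( ) { } \ ^ $ |
Scanning 'test+ obj( out[10(abc':
  pos 4: '+' -> SPECIAL
  pos 9: '(' -> SPECIAL
  pos 14: '[' -> SPECIAL
  pos 17: '(' -> SPECIAL
Special chars found: ['+', '(', '[', '(']
Total: 4

4


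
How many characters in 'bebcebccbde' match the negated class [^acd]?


Negated class [^acd] matches any char NOT in {a, c, d}
Scanning 'bebcebccbde':
  pos 0: 'b' -> MATCH
  pos 1: 'e' -> MATCH
  pos 2: 'b' -> MATCH
  pos 3: 'c' -> no (excluded)
  pos 4: 'e' -> MATCH
  pos 5: 'b' -> MATCH
  pos 6: 'c' -> no (excluded)
  pos 7: 'c' -> no (excluded)
  pos 8: 'b' -> MATCH
  pos 9: 'd' -> no (excluded)
  pos 10: 'e' -> MATCH
Total matches: 7

7


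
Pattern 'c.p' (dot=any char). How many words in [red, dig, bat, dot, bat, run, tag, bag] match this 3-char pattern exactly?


Pattern 'c.p' means: starts with 'c', any single char, ends with 'p'.
Checking each word (must be exactly 3 chars):
  'red' (len=3): no
  'dig' (len=3): no
  'bat' (len=3): no
  'dot' (len=3): no
  'bat' (len=3): no
  'run' (len=3): no
  'tag' (len=3): no
  'bag' (len=3): no
Matching words: []
Total: 0

0


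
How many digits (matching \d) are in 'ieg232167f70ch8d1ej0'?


\d matches any digit 0-9.
Scanning 'ieg232167f70ch8d1ej0':
  pos 3: '2' -> DIGIT
  pos 4: '3' -> DIGIT
  pos 5: '2' -> DIGIT
  pos 6: '1' -> DIGIT
  pos 7: '6' -> DIGIT
  pos 8: '7' -> DIGIT
  pos 10: '7' -> DIGIT
  pos 11: '0' -> DIGIT
  pos 14: '8' -> DIGIT
  pos 16: '1' -> DIGIT
  pos 19: '0' -> DIGIT
Digits found: ['2', '3', '2', '1', '6', '7', '7', '0', '8', '1', '0']
Total: 11

11


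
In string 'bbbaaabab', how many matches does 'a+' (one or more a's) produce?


Pattern 'a+' matches one or more consecutive a's.
String: 'bbbaaabab'
Scanning for runs of a:
  Match 1: 'aaa' (length 3)
  Match 2: 'a' (length 1)
Total matches: 2

2


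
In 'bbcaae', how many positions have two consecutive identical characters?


Looking for consecutive identical characters in 'bbcaae':
  pos 0-1: 'b' vs 'b' -> MATCH ('bb')
  pos 1-2: 'b' vs 'c' -> different
  pos 2-3: 'c' vs 'a' -> different
  pos 3-4: 'a' vs 'a' -> MATCH ('aa')
  pos 4-5: 'a' vs 'e' -> different
Consecutive identical pairs: ['bb', 'aa']
Count: 2

2


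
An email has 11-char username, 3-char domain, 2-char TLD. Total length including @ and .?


An email address has format: username@domain.tld
Username length: 11
'@' character: 1
Domain length: 3
'.' character: 1
TLD length: 2
Total = 11 + 1 + 3 + 1 + 2 = 18

18


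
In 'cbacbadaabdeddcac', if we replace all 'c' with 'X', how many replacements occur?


re.sub('c', 'X', text) replaces every occurrence of 'c' with 'X'.
Text: 'cbacbadaabdeddcac'
Scanning for 'c':
  pos 0: 'c' -> replacement #1
  pos 3: 'c' -> replacement #2
  pos 14: 'c' -> replacement #3
  pos 16: 'c' -> replacement #4
Total replacements: 4

4


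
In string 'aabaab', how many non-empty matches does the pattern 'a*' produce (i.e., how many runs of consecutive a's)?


Pattern 'a*' matches zero or more a's. We want non-empty runs of consecutive a's.
String: 'aabaab'
Walking through the string to find runs of a's:
  Run 1: positions 0-1 -> 'aa'
  Run 2: positions 3-4 -> 'aa'
Non-empty runs found: ['aa', 'aa']
Count: 2

2


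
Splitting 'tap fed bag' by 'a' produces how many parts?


Splitting by 'a' breaks the string at each occurrence of the separator.
Text: 'tap fed bag'
Parts after split:
  Part 1: 't'
  Part 2: 'p fed b'
  Part 3: 'g'
Total parts: 3

3


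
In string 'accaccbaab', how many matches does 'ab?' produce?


Pattern 'ab?' matches 'a' optionally followed by 'b'.
String: 'accaccbaab'
Scanning left to right for 'a' then checking next char:
  Match 1: 'a' (a not followed by b)
  Match 2: 'a' (a not followed by b)
  Match 3: 'a' (a not followed by b)
  Match 4: 'ab' (a followed by b)
Total matches: 4

4


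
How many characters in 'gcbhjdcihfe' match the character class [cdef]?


Character class [cdef] matches any of: {c, d, e, f}
Scanning string 'gcbhjdcihfe' character by character:
  pos 0: 'g' -> no
  pos 1: 'c' -> MATCH
  pos 2: 'b' -> no
  pos 3: 'h' -> no
  pos 4: 'j' -> no
  pos 5: 'd' -> MATCH
  pos 6: 'c' -> MATCH
  pos 7: 'i' -> no
  pos 8: 'h' -> no
  pos 9: 'f' -> MATCH
  pos 10: 'e' -> MATCH
Total matches: 5

5


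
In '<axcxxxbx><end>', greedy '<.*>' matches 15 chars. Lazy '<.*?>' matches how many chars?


Greedy '<.*>' tries to match as MUCH as possible.
Lazy '<.*?>' tries to match as LITTLE as possible.

String: '<axcxxxbx><end>'
Greedy '<.*>' starts at first '<' and extends to the LAST '>': '<axcxxxbx><end>' (15 chars)
Lazy '<.*?>' starts at first '<' and stops at the FIRST '>': '<axcxxxbx>' (10 chars)

10


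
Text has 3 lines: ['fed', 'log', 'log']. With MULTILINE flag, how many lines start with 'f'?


With MULTILINE flag, ^ matches the start of each line.
Lines: ['fed', 'log', 'log']
Checking which lines start with 'f':
  Line 1: 'fed' -> MATCH
  Line 2: 'log' -> no
  Line 3: 'log' -> no
Matching lines: ['fed']
Count: 1

1


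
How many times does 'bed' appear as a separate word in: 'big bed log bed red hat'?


Scanning each word for exact match 'bed':
  Word 1: 'big' -> no
  Word 2: 'bed' -> MATCH
  Word 3: 'log' -> no
  Word 4: 'bed' -> MATCH
  Word 5: 'red' -> no
  Word 6: 'hat' -> no
Total matches: 2

2
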